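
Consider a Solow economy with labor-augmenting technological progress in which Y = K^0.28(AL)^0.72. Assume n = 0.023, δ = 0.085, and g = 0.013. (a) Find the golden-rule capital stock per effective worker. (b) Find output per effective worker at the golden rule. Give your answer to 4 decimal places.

(a) k_gold ≈ 3.2068; (b) y_gold ≈ 1.3858

n + g + δ = 0.023 + 0.013 + 0.085 = 0.121.
Golden rule sets MPK = n+g+δ: 0.28·k^(0.28−1) = 0.121, so k_gold = (0.28/0.121)^(1/0.72) ≈ 3.2068.
y_gold = 3.2068^0.28 ≈ 1.3858.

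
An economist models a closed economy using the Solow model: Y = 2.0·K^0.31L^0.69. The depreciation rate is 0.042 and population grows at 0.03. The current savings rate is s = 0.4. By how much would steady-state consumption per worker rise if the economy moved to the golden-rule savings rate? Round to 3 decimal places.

Capital per worker breaks even when investment replaces (n + δ)·k; here n + δ = 0.072.
Current steady state (s = 0.4): k* = (0.4·2.0/0.072)^(1/0.69) ≈ 32.7786, y* = 2.0·32.7786^0.31 ≈ 5.9002, c* = (1−0.4)·5.9002 ≈ 3.5401.
At the golden rule the marginal product of capital equals n+δ: 0.31·2.0·k^(0.31−1) = 0.072. Solving, k_gold = (0.31·2.0/0.072)^(1/0.69) ≈ 22.6547.
y_gold = 2.0·22.6547^0.31 ≈ 5.2617, c_gold = y_gold − 0.072·k_gold ≈ 3.6306.
Gain: Δc = 3.6306 − 3.5401 ≈ 0.0905.

Δc ≈ 0.091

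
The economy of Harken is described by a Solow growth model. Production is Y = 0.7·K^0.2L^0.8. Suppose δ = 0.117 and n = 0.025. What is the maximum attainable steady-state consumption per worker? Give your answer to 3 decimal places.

Break-even investment rate: n + δ = 0.025 + 0.117 = 0.142.
At the golden rule the marginal product of capital equals n+δ: 0.2·0.7·k^(0.2−1) = 0.142. Solving, k_gold = (0.2·0.7/0.142)^(1/0.8) ≈ 0.9824.
y_gold = 0.7·0.9824^0.2 ≈ 0.6975.
c_gold = y_gold − (n+δ)·k_gold = 0.6975 − 0.142·0.9824 ≈ 0.5580.

c_gold ≈ 0.558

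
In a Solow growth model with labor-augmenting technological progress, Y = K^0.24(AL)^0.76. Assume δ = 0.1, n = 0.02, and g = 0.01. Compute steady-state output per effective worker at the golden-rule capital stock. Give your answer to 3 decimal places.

The effective depreciation rate is n + g + δ = 0.02 + 0.01 + 0.1 = 0.13.
Maximizing c = f(k) − (n+g+δ)·k gives f'(k) = n+g+δ, i.e. 0.24·k^(0.24−1) = 0.13, so k_gold = (0.24/0.13)^(1/0.76) ≈ 2.2405.
Output: y_gold = k_gold^0.24 = 2.2405^0.24 ≈ 1.2136.

y_gold ≈ 1.214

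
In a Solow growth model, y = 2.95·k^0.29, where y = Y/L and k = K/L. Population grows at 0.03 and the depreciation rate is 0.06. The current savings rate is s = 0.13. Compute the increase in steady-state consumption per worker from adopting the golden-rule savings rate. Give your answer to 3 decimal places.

Break-even investment rate: n + δ = 0.03 + 0.06 = 0.09.
Current steady state (s = 0.13): k* = (0.13·2.95/0.09)^(1/0.71) ≈ 7.7029, y* = 2.95·7.7029^0.29 ≈ 5.3327, c* = (1−0.13)·5.3327 ≈ 4.6395.
Golden rule sets MPK = n+δ: 0.29·2.95·k^(0.29−1) = 0.09, so k_gold = (0.29·2.95/0.09)^(1/0.71) ≈ 23.8470.
y_gold = 2.95·23.8470^0.29 ≈ 7.4008, c_gold = y_gold − 0.09·k_gold ≈ 5.2546.
Gain: Δc = 5.2546 − 4.6395 ≈ 0.6151.

Δc ≈ 0.615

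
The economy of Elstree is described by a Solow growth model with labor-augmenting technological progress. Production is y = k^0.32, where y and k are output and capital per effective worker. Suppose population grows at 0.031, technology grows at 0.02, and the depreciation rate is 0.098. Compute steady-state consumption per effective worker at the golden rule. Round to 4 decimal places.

Break-even investment rate: n + g + δ = 0.031 + 0.02 + 0.098 = 0.149.
Golden rule sets MPK = n+g+δ: 0.32·k^(0.32−1) = 0.149, so k_gold = (0.32/0.149)^(1/0.68) ≈ 3.0774.
y_gold = 3.0774^0.32 ≈ 1.4329.
c_gold = y_gold − (n+g+δ)·k_gold = 1.4329 − 0.149·3.0774 ≈ 0.9744.

c_gold ≈ 0.9744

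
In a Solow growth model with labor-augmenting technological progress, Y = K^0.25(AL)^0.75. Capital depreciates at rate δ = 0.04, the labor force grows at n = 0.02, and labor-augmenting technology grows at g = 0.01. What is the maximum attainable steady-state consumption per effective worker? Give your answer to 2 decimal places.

c_gold ≈ 1.15

The effective depreciation rate is n + g + δ = 0.02 + 0.01 + 0.04 = 0.07.
At the golden rule the marginal product of capital equals n+g+δ: 0.25·k^(0.25−1) = 0.07. Solving, k_gold = (0.25/0.07)^(1/0.75) ≈ 5.4591.
y_gold = 5.4591^0.25 ≈ 1.5286.
c_gold = y_gold − (n+g+δ)·k_gold = 1.5286 − 0.07·5.4591 ≈ 1.1464.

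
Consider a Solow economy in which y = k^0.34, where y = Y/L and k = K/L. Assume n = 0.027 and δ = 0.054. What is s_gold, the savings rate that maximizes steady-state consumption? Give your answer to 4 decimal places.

The effective depreciation rate is n + δ = 0.027 + 0.054 = 0.081.
At the golden rule MPK = n+δ, and in any Cobb-Douglas steady state s = (n+δ)·k/y = MPK·k/y = capital's share 0.34.

s_gold = 0.3400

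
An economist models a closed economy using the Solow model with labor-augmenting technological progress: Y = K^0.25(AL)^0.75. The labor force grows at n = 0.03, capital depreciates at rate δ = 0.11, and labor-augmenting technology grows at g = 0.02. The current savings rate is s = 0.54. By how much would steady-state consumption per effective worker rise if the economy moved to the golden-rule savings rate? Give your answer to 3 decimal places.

Capital per effective worker breaks even when investment replaces (n + g + δ)·k; here n + g + δ = 0.16.
Current steady state (s = 0.54): k* = (0.54/0.16)^(1/0.75) ≈ 5.0625, y* = 5.0625^0.25 ≈ 1.5000, c* = (1−0.54)·1.5000 ≈ 0.6900.
Setting f'(k) = n+g+δ gives 0.25·k^(0.25−1) = 0.16, hence k_gold = (0.25/0.16)^(1/0.75) ≈ 1.8131.
y_gold = 1.8131^0.25 ≈ 1.1604, c_gold = y_gold − 0.16·k_gold ≈ 0.8703.
Gain: Δc = 0.8703 − 0.6900 ≈ 0.1803.

Δc ≈ 0.180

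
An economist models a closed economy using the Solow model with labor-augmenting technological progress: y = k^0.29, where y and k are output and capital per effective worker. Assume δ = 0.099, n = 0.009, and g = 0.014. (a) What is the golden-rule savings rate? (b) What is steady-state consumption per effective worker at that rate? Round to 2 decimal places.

The effective depreciation rate is n + g + δ = 0.009 + 0.014 + 0.099 = 0.122.
For Cobb-Douglas, s_gold equals capital's share: s_gold = 0.29.
Maximizing c = f(k) − (n+g+δ)·k gives f'(k) = n+g+δ, i.e. 0.29·k^(0.29−1) = 0.122, so k_gold = (0.29/0.122)^(1/0.71) ≈ 3.3856.
y_gold = 3.3856^0.29 ≈ 1.4243; c_gold = (1−0.29)·y_gold ≈ 1.0112.

(a) s_gold = 0.29; (b) c_gold ≈ 1.01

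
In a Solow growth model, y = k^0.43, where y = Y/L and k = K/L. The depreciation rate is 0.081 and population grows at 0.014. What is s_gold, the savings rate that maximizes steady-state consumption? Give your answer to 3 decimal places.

s_gold = 0.430

Break-even investment rate: n + δ = 0.014 + 0.081 = 0.095.
At the golden rule MPK = n+δ, and in any Cobb-Douglas steady state s = (n+δ)·k/y = MPK·k/y = capital's share 0.43.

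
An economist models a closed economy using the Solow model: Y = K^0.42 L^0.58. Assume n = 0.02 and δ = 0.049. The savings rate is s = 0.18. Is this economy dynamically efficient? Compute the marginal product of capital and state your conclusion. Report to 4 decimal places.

dynamically efficient; MPK ≈ 0.1610

Capital per worker breaks even when investment replaces (n + δ)·k; here n + δ = 0.069.
Steady-state k*: s·k^0.42 = 0.069·k gives k* = (0.18/0.069)^(1/0.58) ≈ 5.2236.
MPK = 0.42·5.2236^(-0.58) ≈ 0.1610.
MPK > n+δ = 0.069, so the economy is dynamically efficient (under-saving).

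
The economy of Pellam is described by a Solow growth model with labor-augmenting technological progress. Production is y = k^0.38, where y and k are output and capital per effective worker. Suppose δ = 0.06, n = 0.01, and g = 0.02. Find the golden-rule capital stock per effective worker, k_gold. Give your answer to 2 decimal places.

k_gold ≈ 10.21

The effective depreciation rate is n + g + δ = 0.01 + 0.02 + 0.06 = 0.09.
Setting f'(k) = n+g+δ gives 0.38·k^(0.38−1) = 0.09, hence k_gold = (0.38/0.09)^(1/0.62) ≈ 10.2079.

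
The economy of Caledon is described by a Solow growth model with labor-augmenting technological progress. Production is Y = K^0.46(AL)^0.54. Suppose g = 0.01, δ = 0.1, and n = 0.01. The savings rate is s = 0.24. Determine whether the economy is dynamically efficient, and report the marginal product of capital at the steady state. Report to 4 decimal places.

dynamically efficient; MPK ≈ 0.2300

Capital per effective worker breaks even when investment replaces (n + g + δ)·k; here n + g + δ = 0.12.
Steady-state k*: s·k^0.46 = 0.12·k gives k* = (0.24/0.12)^(1/0.54) ≈ 3.6096.
MPK = 0.46·3.6096^(-0.54) ≈ 0.2300.
MPK > n+g+δ = 0.12, so the economy is dynamically efficient (under-saving).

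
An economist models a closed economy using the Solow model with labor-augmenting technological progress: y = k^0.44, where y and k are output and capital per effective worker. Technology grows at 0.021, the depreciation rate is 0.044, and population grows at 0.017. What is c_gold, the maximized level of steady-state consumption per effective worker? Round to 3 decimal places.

c_gold ≈ 2.096

Break-even investment rate: n + g + δ = 0.017 + 0.021 + 0.044 = 0.082.
Setting f'(k) = n+g+δ gives 0.44·k^(0.44−1) = 0.082, hence k_gold = (0.44/0.082)^(1/0.56) ≈ 20.0875.
y_gold = 20.0875^0.44 ≈ 3.7436.
c_gold = y_gold − (n+g+δ)·k_gold = 3.7436 − 0.082·20.0875 ≈ 2.0964.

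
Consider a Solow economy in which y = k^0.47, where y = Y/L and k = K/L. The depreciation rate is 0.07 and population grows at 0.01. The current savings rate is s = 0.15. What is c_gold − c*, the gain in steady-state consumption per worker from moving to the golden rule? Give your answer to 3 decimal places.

Δc ≈ 1.064

Break-even investment rate: n + δ = 0.01 + 0.07 = 0.08.
Current steady state (s = 0.15): k* = (0.15/0.08)^(1/0.53) ≈ 3.2741, y* = 3.2741^0.47 ≈ 1.7462, c* = (1−0.15)·1.7462 ≈ 1.4843.
Setting f'(k) = n+δ gives 0.47·k^(0.47−1) = 0.08, hence k_gold = (0.47/0.08)^(1/0.53) ≈ 28.2461.
y_gold = 28.2461^0.47 ≈ 4.8078, c_gold = y_gold − 0.08·k_gold ≈ 2.5482.
Gain: Δc = 2.5482 − 1.4843 ≈ 1.0639.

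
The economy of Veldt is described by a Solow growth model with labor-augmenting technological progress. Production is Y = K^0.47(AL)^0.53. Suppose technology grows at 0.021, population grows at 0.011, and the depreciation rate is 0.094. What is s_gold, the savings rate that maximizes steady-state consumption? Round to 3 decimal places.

s_gold = 0.470

Capital per effective worker breaks even when investment replaces (n + g + δ)·k; here n + g + δ = 0.126.
At the golden rule MPK = n+g+δ, and in any Cobb-Douglas steady state s = (n+g+δ)·k/y = MPK·k/y = capital's share 0.47.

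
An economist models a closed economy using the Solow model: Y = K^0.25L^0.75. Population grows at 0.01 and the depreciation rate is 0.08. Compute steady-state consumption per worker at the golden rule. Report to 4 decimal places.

Capital per worker breaks even when investment replaces (n + δ)·k; here n + δ = 0.09.
Golden rule sets MPK = n+δ: 0.25·k^(0.25−1) = 0.09, so k_gold = (0.25/0.09)^(1/0.75) ≈ 3.9048.
y_gold = 3.9048^0.25 ≈ 1.4057.
c_gold = y_gold − (n+δ)·k_gold = 1.4057 − 0.09·3.9048 ≈ 1.0543.

c_gold ≈ 1.0543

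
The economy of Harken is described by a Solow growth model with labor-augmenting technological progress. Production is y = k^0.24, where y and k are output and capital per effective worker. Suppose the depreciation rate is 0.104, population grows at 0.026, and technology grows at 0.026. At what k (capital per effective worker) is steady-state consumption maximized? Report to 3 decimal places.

k_gold ≈ 1.763

Capital per effective worker breaks even when investment replaces (n + g + δ)·k; here n + g + δ = 0.156.
Setting f'(k) = n+g+δ gives 0.24·k^(0.24−1) = 0.156, hence k_gold = (0.24/0.156)^(1/0.76) ≈ 1.7627.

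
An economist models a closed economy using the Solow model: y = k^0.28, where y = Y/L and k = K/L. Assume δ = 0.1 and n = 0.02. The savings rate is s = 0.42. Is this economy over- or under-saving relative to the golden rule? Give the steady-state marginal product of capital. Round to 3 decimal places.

over-saving; MPK ≈ 0.080

n + δ = 0.02 + 0.1 = 0.12.
Steady-state k*: s·k^0.28 = 0.12·k gives k* = (0.42/0.12)^(1/0.72) ≈ 5.6971.
MPK = 0.28·5.6971^(-0.72) ≈ 0.0800.
MPK < n+δ = 0.12, so the economy is dynamically inefficient (over-saving).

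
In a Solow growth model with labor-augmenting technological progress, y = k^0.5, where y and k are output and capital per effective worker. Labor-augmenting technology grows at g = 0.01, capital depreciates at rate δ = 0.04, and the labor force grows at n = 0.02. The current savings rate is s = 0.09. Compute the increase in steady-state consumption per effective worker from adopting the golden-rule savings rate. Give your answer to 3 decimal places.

Δc ≈ 2.401

Break-even investment rate: n + g + δ = 0.02 + 0.01 + 0.04 = 0.07.
Current steady state (s = 0.09): k* = (0.09/0.07)^(1/0.5) ≈ 1.6531, y* = 1.6531^0.5 ≈ 1.2857, c* = (1−0.09)·1.2857 ≈ 1.1700.
Golden rule sets MPK = n+g+δ: 0.5·k^(0.5−1) = 0.07, so k_gold = (0.5/0.07)^(1/0.5) ≈ 51.0204.
y_gold = 51.0204^0.5 ≈ 7.1429, c_gold = y_gold − 0.07·k_gold ≈ 3.5714.
Gain: Δc = 3.5714 − 1.1700 ≈ 2.4014.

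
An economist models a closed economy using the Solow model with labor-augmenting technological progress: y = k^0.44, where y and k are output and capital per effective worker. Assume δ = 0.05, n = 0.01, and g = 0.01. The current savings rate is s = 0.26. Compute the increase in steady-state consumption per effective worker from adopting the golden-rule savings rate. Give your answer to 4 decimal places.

Δc ≈ 0.2991

Capital per effective worker breaks even when investment replaces (n + g + δ)·k; here n + g + δ = 0.07.
Current steady state (s = 0.26): k* = (0.26/0.07)^(1/0.56) ≈ 10.4144, y* = 10.4144^0.44 ≈ 2.8039, c* = (1−0.26)·2.8039 ≈ 2.0749.
Golden rule sets MPK = n+g+δ: 0.44·k^(0.44−1) = 0.07, so k_gold = (0.44/0.07)^(1/0.56) ≈ 26.6461.
y_gold = 26.6461^0.44 ≈ 4.2391, c_gold = y_gold − 0.07·k_gold ≈ 2.3739.
Gain: Δc = 2.3739 − 2.0749 ≈ 0.2991.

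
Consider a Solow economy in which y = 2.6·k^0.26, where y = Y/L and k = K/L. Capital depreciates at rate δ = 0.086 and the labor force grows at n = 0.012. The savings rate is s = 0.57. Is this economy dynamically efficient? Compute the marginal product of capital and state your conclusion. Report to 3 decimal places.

Break-even investment rate: n + δ = 0.012 + 0.086 = 0.098.
Steady-state k*: s·A·k^0.26 = 0.098·k gives k* = (0.57·2.6/0.098)^(1/0.74) ≈ 39.2721.
MPK = 0.26·2.6·39.2721^(-0.74) ≈ 0.0447.
MPK < n+δ = 0.098, so the economy is dynamically inefficient (over-saving).

dynamically inefficient; MPK ≈ 0.045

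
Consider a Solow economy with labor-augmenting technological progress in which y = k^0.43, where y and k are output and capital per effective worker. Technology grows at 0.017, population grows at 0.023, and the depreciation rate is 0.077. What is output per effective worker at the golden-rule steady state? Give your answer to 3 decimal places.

n + g + δ = 0.023 + 0.017 + 0.077 = 0.117.
Golden rule sets MPK = n+g+δ: 0.43·k^(0.43−1) = 0.117, so k_gold = (0.43/0.117)^(1/0.57) ≈ 9.8112.
Output: y_gold = k_gold^0.43 = 9.8112^0.43 ≈ 2.6696.

y_gold ≈ 2.670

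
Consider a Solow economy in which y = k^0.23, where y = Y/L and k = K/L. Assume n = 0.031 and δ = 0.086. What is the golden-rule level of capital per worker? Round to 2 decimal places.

Break-even investment rate: n + δ = 0.031 + 0.086 = 0.117.
Golden rule sets MPK = n+δ: 0.23·k^(0.23−1) = 0.117, so k_gold = (0.23/0.117)^(1/0.77) ≈ 2.4056.

k_gold ≈ 2.41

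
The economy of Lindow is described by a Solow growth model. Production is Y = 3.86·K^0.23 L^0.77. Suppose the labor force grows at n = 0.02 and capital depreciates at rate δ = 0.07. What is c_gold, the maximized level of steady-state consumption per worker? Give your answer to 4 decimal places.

c_gold ≈ 5.8886

The effective depreciation rate is n + δ = 0.02 + 0.07 = 0.09.
Setting f'(k) = n+δ gives 0.23·3.86·k^(0.23−1) = 0.09, hence k_gold = (0.23·3.86/0.09)^(1/0.77) ≈ 19.5435.
y_gold = 3.86·19.5435^0.23 ≈ 7.6475.
c_gold = y_gold − (n+δ)·k_gold = 7.6475 − 0.09·19.5435 ≈ 5.8886.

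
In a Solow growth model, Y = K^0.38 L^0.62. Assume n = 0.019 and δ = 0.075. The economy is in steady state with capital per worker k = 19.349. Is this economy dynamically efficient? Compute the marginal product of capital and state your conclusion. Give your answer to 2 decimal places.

dynamically inefficient; MPK ≈ 0.06

n + δ = 0.019 + 0.075 = 0.094.
MPK = 0.38·k^(0.38−1) = 0.38·19.349^(-0.62) ≈ 0.0605.
MPK < 0.094, so the economy is dynamically inefficient (over-saving).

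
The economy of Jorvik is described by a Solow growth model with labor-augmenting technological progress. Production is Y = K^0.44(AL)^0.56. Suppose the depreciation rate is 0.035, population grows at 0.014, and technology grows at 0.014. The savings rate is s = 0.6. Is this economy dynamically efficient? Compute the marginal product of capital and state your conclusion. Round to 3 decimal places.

dynamically inefficient; MPK ≈ 0.046

Break-even investment rate: n + g + δ = 0.014 + 0.014 + 0.035 = 0.063.
Steady-state k*: s·k^0.44 = 0.063·k gives k* = (0.6/0.063)^(1/0.56) ≈ 55.9598.
MPK = 0.44·55.9598^(-0.56) ≈ 0.0462.
MPK < n+g+δ = 0.063, so the economy is dynamically inefficient (over-saving).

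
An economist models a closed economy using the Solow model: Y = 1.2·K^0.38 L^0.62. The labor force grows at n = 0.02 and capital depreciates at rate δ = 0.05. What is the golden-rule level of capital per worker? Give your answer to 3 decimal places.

n + δ = 0.02 + 0.05 = 0.07.
Setting f'(k) = n+δ gives 0.38·1.2·k^(0.38−1) = 0.07, hence k_gold = (0.38·1.2/0.07)^(1/0.62) ≈ 20.5442.

k_gold ≈ 20.544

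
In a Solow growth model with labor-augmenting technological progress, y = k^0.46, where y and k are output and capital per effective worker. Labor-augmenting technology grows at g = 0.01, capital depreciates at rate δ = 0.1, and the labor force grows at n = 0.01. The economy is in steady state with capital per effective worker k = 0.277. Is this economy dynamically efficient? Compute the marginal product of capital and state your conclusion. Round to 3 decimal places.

Break-even investment rate: n + g + δ = 0.01 + 0.01 + 0.1 = 0.12.
MPK = 0.46·k^(0.46−1) = 0.46·0.277^(-0.54) ≈ 0.9201.
MPK > 0.12, so the economy is dynamically efficient (under-saving).

dynamically efficient; MPK ≈ 0.920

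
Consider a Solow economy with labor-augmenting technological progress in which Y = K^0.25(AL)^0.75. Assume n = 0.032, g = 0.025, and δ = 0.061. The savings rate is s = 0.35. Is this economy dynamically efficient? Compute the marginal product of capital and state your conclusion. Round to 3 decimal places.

Capital per effective worker breaks even when investment replaces (n + g + δ)·k; here n + g + δ = 0.118.
Steady-state k*: s·k^0.25 = 0.118·k gives k* = (0.35/0.118)^(1/0.75) ≈ 4.2617.
MPK = 0.25·4.2617^(-0.75) ≈ 0.0843.
MPK < n+g+δ = 0.118, so the economy is dynamically inefficient (over-saving).

dynamically inefficient; MPK ≈ 0.084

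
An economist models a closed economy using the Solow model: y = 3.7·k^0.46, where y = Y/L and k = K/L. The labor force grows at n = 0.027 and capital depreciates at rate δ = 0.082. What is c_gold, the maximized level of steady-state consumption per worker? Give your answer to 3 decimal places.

c_gold ≈ 20.764

n + δ = 0.027 + 0.082 = 0.109.
Golden rule sets MPK = n+δ: 0.46·3.7·k^(0.46−1) = 0.109, so k_gold = (0.46·3.7/0.109)^(1/0.54) ≈ 162.2731.
y_gold = 3.7·162.2731^0.46 ≈ 38.4517.
c_gold = y_gold − (n+δ)·k_gold = 38.4517 − 0.109·162.2731 ≈ 20.7639.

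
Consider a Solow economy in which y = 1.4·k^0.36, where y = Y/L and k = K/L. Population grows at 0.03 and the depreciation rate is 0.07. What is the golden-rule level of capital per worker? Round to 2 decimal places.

The effective depreciation rate is n + δ = 0.03 + 0.07 = 0.1.
Setting f'(k) = n+δ gives 0.36·1.4·k^(0.36−1) = 0.1, hence k_gold = (0.36·1.4/0.1)^(1/0.64) ≈ 12.5184.

k_gold ≈ 12.52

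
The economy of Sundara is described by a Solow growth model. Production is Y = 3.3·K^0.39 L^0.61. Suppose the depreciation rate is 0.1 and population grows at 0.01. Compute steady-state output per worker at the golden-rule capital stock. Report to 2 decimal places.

The effective depreciation rate is n + δ = 0.01 + 0.1 = 0.11.
Golden rule sets MPK = n+δ: 0.39·3.3·k^(0.39−1) = 0.11, so k_gold = (0.39·3.3/0.11)^(1/0.61) ≈ 56.3799.
Output: y_gold = 3.3·k_gold^0.39 = 3.3·56.3799^0.39 ≈ 15.9020.

y_gold ≈ 15.90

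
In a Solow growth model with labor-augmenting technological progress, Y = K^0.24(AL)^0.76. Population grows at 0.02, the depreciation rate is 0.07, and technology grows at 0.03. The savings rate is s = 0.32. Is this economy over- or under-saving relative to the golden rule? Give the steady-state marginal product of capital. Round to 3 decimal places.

over-saving; MPK ≈ 0.090

The effective depreciation rate is n + g + δ = 0.02 + 0.03 + 0.07 = 0.12.
Steady-state k*: s·k^0.24 = 0.12·k gives k* = (0.32/0.12)^(1/0.76) ≈ 3.6348.
MPK = 0.24·3.6348^(-0.76) ≈ 0.0900.
MPK < n+g+δ = 0.12, so the economy is dynamically inefficient (over-saving).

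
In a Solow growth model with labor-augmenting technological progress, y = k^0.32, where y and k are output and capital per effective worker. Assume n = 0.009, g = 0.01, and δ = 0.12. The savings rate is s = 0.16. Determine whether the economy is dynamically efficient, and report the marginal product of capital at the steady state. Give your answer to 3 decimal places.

n + g + δ = 0.009 + 0.01 + 0.12 = 0.139.
Steady-state k*: s·k^0.32 = 0.139·k gives k* = (0.16/0.139)^(1/0.68) ≈ 1.2299.
MPK = 0.32·1.2299^(-0.68) ≈ 0.2780.
MPK > n+g+δ = 0.139, so the economy is dynamically efficient (under-saving).

dynamically efficient; MPK ≈ 0.278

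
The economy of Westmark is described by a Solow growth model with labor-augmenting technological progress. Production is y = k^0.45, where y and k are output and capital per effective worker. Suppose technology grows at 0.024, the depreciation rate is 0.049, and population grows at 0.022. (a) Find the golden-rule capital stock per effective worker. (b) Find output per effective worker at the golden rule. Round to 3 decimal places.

Break-even investment rate: n + g + δ = 0.022 + 0.024 + 0.049 = 0.095.
Setting f'(k) = n+g+δ gives 0.45·k^(0.45−1) = 0.095, hence k_gold = (0.45/0.095)^(1/0.55) ≈ 16.9107.
y_gold = 16.9107^0.45 ≈ 3.5700.

(a) k_gold ≈ 16.911; (b) y_gold ≈ 3.570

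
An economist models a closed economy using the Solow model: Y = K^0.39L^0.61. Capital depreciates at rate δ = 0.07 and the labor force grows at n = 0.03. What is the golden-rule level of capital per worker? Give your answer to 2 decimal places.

k_gold ≈ 9.31

The effective depreciation rate is n + δ = 0.03 + 0.07 = 0.1.
Maximizing c = f(k) − (n+δ)·k gives f'(k) = n+δ, i.e. 0.39·k^(0.39−1) = 0.1, so k_gold = (0.39/0.1)^(1/0.61) ≈ 9.3102.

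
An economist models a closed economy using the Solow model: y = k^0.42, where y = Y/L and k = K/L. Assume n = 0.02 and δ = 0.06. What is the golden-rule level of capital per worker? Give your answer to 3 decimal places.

n + δ = 0.02 + 0.06 = 0.08.
Golden rule sets MPK = n+δ: 0.42·k^(0.42−1) = 0.08, so k_gold = (0.42/0.08)^(1/0.58) ≈ 17.4443.

k_gold ≈ 17.444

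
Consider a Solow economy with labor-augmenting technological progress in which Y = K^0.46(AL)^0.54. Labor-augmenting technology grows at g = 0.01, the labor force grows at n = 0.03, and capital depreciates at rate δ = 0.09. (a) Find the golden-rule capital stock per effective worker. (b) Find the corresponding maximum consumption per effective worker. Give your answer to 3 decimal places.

(a) k_gold ≈ 10.383; (b) c_gold ≈ 1.585

The effective depreciation rate is n + g + δ = 0.03 + 0.01 + 0.09 = 0.13.
Setting f'(k) = n+g+δ gives 0.46·k^(0.46−1) = 0.13, hence k_gold = (0.46/0.13)^(1/0.54) ≈ 10.3830.
y_gold = 10.3830^0.46 ≈ 2.9343; c_gold = y_gold − 0.13·k_gold ≈ 1.5845.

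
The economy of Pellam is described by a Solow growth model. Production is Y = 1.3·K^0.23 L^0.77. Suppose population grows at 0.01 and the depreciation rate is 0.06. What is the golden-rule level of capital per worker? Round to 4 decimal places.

Capital per worker breaks even when investment replaces (n + δ)·k; here n + δ = 0.07.
Golden rule sets MPK = n+δ: 0.23·1.3·k^(0.23−1) = 0.07, so k_gold = (0.23·1.3/0.07)^(1/0.77) ≈ 6.5906.

k_gold ≈ 6.5906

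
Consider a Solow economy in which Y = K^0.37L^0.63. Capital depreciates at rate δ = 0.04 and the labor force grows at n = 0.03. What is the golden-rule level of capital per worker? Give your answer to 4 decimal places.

k_gold ≈ 14.0535

n + δ = 0.03 + 0.04 = 0.07.
Setting f'(k) = n+δ gives 0.37·k^(0.37−1) = 0.07, hence k_gold = (0.37/0.07)^(1/0.63) ≈ 14.0535.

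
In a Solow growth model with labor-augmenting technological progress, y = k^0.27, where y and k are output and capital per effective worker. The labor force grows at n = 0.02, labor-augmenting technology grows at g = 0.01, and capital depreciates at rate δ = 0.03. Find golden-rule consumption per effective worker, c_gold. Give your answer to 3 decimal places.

Capital per effective worker breaks even when investment replaces (n + g + δ)·k; here n + g + δ = 0.06.
At the golden rule the marginal product of capital equals n+g+δ: 0.27·k^(0.27−1) = 0.06. Solving, k_gold = (0.27/0.06)^(1/0.73) ≈ 7.8490.
y_gold = 7.8490^0.27 ≈ 1.7442.
c_gold = y_gold − (n+g+δ)·k_gold = 1.7442 − 0.06·7.8490 ≈ 1.2733.

c_gold ≈ 1.273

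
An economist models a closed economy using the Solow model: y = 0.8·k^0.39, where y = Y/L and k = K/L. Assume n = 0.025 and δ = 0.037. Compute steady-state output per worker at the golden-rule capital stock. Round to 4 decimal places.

y_gold ≈ 2.2478

Capital per worker breaks even when investment replaces (n + δ)·k; here n + δ = 0.062.
Setting f'(k) = n+δ gives 0.39·0.8·k^(0.39−1) = 0.062, hence k_gold = (0.39·0.8/0.062)^(1/0.61) ≈ 14.1394.
Output: y_gold = 0.8·k_gold^0.39 = 0.8·14.1394^0.39 ≈ 2.2478.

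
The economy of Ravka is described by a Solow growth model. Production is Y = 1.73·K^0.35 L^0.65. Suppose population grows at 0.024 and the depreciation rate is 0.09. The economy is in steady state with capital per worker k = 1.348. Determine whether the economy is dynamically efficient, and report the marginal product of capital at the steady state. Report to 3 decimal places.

Capital per worker breaks even when investment replaces (n + δ)·k; here n + δ = 0.114.
MPK = 0.35·1.73·k^(0.35−1) = 0.35·1.73·1.348^(-0.65) ≈ 0.4987.
MPK > 0.114, so the economy is dynamically efficient (under-saving).

dynamically efficient; MPK ≈ 0.499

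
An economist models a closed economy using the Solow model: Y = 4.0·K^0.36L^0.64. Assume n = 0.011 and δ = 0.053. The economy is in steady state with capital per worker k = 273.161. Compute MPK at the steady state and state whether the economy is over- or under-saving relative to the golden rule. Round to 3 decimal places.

Capital per worker breaks even when investment replaces (n + δ)·k; here n + δ = 0.064.
MPK = 0.36·4.0·k^(0.36−1) = 0.36·4.0·273.161^(-0.64) ≈ 0.0397.
MPK < 0.064, so the economy is dynamically inefficient (over-saving).

over-saving; MPK ≈ 0.040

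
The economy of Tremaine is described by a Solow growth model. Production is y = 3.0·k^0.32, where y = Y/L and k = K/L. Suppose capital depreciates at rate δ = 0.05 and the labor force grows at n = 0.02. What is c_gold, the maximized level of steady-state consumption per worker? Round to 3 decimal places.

c_gold ≈ 6.995

Break-even investment rate: n + δ = 0.02 + 0.05 = 0.07.
Golden rule sets MPK = n+δ: 0.32·3.0·k^(0.32−1) = 0.07, so k_gold = (0.32·3.0/0.07)^(1/0.68) ≈ 47.0233.
y_gold = 3.0·47.0233^0.32 ≈ 10.2864.
c_gold = y_gold − (n+δ)·k_gold = 10.2864 − 0.07·47.0233 ≈ 6.9947.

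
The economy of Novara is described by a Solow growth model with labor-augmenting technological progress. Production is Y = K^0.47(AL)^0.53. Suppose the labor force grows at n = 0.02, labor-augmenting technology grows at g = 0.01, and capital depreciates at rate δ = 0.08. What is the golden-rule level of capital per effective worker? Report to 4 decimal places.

n + g + δ = 0.02 + 0.01 + 0.08 = 0.11.
Maximizing c = f(k) − (n+g+δ)·k gives f'(k) = n+g+δ, i.e. 0.47·k^(0.47−1) = 0.11, so k_gold = (0.47/0.11)^(1/0.53) ≈ 15.4885.

k_gold ≈ 15.4885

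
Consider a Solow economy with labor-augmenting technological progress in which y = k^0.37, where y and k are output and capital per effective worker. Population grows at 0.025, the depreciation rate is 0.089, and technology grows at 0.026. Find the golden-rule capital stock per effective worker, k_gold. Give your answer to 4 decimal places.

The effective depreciation rate is n + g + δ = 0.025 + 0.026 + 0.089 = 0.14.
Setting f'(k) = n+g+δ gives 0.37·k^(0.37−1) = 0.14, hence k_gold = (0.37/0.14)^(1/0.63) ≈ 4.6769.

k_gold ≈ 4.6769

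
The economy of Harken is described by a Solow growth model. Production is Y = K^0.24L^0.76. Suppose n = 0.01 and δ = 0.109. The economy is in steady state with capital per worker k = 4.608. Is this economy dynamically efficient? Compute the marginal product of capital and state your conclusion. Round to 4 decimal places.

dynamically inefficient; MPK ≈ 0.0752

Break-even investment rate: n + δ = 0.01 + 0.109 = 0.119.
MPK = 0.24·k^(0.24−1) = 0.24·4.608^(-0.76) ≈ 0.0752.
MPK < 0.119, so the economy is dynamically inefficient (over-saving).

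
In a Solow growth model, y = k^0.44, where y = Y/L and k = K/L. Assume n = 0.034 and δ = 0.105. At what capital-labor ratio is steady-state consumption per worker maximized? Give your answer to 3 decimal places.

k_gold ≈ 7.828

Break-even investment rate: n + δ = 0.034 + 0.105 = 0.139.
At the golden rule the marginal product of capital equals n+δ: 0.44·k^(0.44−1) = 0.139. Solving, k_gold = (0.44/0.139)^(1/0.56) ≈ 7.8278.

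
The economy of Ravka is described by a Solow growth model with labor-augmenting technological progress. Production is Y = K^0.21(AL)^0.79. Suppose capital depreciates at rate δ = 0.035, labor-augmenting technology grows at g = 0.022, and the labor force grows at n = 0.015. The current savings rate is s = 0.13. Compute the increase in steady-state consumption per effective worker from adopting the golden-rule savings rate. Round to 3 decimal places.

Capital per effective worker breaks even when investment replaces (n + g + δ)·k; here n + g + δ = 0.072.
Current steady state (s = 0.13): k* = (0.13/0.072)^(1/0.79) ≈ 2.1126, y* = 2.1126^0.21 ≈ 1.1701, c* = (1−0.13)·1.1701 ≈ 1.0180.
Setting f'(k) = n+g+δ gives 0.21·k^(0.21−1) = 0.072, hence k_gold = (0.21/0.072)^(1/0.79) ≈ 3.8767.
y_gold = 3.8767^0.21 ≈ 1.3292, c_gold = y_gold − 0.072·k_gold ≈ 1.0500.
Gain: Δc = 1.0500 − 1.0180 ≈ 0.0321.

Δc ≈ 0.032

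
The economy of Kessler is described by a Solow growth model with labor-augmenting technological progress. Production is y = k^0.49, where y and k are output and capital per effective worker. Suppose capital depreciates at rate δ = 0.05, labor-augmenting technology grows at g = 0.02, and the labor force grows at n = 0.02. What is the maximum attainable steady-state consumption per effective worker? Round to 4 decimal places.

n + g + δ = 0.02 + 0.02 + 0.05 = 0.09.
Golden rule sets MPK = n+g+δ: 0.49·k^(0.49−1) = 0.09, so k_gold = (0.49/0.09)^(1/0.51) ≈ 27.7362.
y_gold = 27.7362^0.49 ≈ 5.0944.
c_gold = y_gold − (n+g+δ)·k_gold = 5.0944 − 0.09·27.7362 ≈ 2.5981.

c_gold ≈ 2.5981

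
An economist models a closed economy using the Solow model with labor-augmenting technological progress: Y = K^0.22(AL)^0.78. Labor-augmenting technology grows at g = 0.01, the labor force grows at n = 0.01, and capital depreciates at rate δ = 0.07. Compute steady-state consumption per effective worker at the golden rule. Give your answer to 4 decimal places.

n + g + δ = 0.01 + 0.01 + 0.07 = 0.09.
At the golden rule the marginal product of capital equals n+g+δ: 0.22·k^(0.22−1) = 0.09. Solving, k_gold = (0.22/0.09)^(1/0.78) ≈ 3.1453.
y_gold = 3.1453^0.22 ≈ 1.2867.
c_gold = y_gold − (n+g+δ)·k_gold = 1.2867 − 0.09·3.1453 ≈ 1.0036.

c_gold ≈ 1.0036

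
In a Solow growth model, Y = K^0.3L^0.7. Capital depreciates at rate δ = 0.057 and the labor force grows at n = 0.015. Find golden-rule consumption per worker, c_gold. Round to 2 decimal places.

c_gold ≈ 1.29

Capital per worker breaks even when investment replaces (n + δ)·k; here n + δ = 0.072.
Maximizing c = f(k) − (n+δ)·k gives f'(k) = n+δ, i.e. 0.3·k^(0.3−1) = 0.072, so k_gold = (0.3/0.072)^(1/0.7) ≈ 7.6809.
y_gold = 7.6809^0.3 ≈ 1.8434.
c_gold = y_gold − (n+δ)·k_gold = 1.8434 − 0.072·7.6809 ≈ 1.2904.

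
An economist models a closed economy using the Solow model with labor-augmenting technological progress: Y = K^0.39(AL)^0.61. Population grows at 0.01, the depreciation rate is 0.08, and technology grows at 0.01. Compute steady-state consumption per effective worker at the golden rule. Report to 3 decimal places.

Break-even investment rate: n + g + δ = 0.01 + 0.01 + 0.08 = 0.1.
Maximizing c = f(k) − (n+g+δ)·k gives f'(k) = n+g+δ, i.e. 0.39·k^(0.39−1) = 0.1, so k_gold = (0.39/0.1)^(1/0.61) ≈ 9.3102.
y_gold = 9.3102^0.39 ≈ 2.3872.
c_gold = y_gold − (n+g+δ)·k_gold = 2.3872 − 0.1·9.3102 ≈ 1.4562.

c_gold ≈ 1.456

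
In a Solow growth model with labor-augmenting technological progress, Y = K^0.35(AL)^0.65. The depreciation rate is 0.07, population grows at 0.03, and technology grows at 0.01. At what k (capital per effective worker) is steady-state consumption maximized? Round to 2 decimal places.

k_gold ≈ 5.93

n + g + δ = 0.03 + 0.01 + 0.07 = 0.11.
Setting f'(k) = n+g+δ gives 0.35·k^(0.35−1) = 0.11, hence k_gold = (0.35/0.11)^(1/0.65) ≈ 5.9340.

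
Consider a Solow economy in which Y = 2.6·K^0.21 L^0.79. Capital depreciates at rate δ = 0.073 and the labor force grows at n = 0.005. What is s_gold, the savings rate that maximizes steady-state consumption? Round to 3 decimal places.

s_gold = 0.210

The effective depreciation rate is n + δ = 0.005 + 0.073 = 0.078.
At the golden rule MPK = n+δ, and in any Cobb-Douglas steady state s = (n+δ)·k/y = MPK·k/y = capital's share 0.21.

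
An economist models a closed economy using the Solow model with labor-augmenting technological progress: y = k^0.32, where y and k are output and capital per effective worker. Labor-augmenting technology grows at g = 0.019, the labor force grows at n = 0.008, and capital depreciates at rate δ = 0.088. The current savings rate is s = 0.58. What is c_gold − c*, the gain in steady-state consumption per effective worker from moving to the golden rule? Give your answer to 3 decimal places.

Δc ≈ 0.201

The effective depreciation rate is n + g + δ = 0.008 + 0.019 + 0.088 = 0.115.
Current steady state (s = 0.58): k* = (0.58/0.115)^(1/0.68) ≈ 10.8001, y* = 10.8001^0.32 ≈ 2.1414, c* = (1−0.58)·2.1414 ≈ 0.8994.
Golden rule sets MPK = n+g+δ: 0.32·k^(0.32−1) = 0.115, so k_gold = (0.32/0.115)^(1/0.68) ≈ 4.5041.
y_gold = 4.5041^0.32 ≈ 1.6187, c_gold = y_gold − 0.115·k_gold ≈ 1.1007.
Gain: Δc = 1.1007 − 0.8994 ≈ 0.2013.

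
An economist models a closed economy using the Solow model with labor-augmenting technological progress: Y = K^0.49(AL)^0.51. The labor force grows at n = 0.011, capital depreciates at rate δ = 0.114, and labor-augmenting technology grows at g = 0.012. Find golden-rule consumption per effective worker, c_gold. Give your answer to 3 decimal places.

Capital per effective worker breaks even when investment replaces (n + g + δ)·k; here n + g + δ = 0.137.
Maximizing c = f(k) − (n+g+δ)·k gives f'(k) = n+g+δ, i.e. 0.49·k^(0.49−1) = 0.137, so k_gold = (0.49/0.137)^(1/0.51) ≈ 12.1688.
y_gold = 12.1688^0.49 ≈ 3.4023.
c_gold = y_gold − (n+g+δ)·k_gold = 3.4023 − 0.137·12.1688 ≈ 1.7352.

c_gold ≈ 1.735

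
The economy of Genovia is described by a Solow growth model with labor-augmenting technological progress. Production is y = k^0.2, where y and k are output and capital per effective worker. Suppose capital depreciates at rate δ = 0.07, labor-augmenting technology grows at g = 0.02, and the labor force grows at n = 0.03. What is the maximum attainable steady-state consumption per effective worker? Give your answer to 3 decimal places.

c_gold ≈ 0.909

Capital per effective worker breaks even when investment replaces (n + g + δ)·k; here n + g + δ = 0.12.
Maximizing c = f(k) − (n+g+δ)·k gives f'(k) = n+g+δ, i.e. 0.2·k^(0.2−1) = 0.12, so k_gold = (0.2/0.12)^(1/0.8) ≈ 1.8937.
y_gold = 1.8937^0.2 ≈ 1.1362.
c_gold = y_gold − (n+g+δ)·k_gold = 1.1362 − 0.12·1.8937 ≈ 0.9090.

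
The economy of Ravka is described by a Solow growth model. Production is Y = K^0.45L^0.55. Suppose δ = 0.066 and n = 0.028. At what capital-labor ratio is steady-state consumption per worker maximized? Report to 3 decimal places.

Capital per worker breaks even when investment replaces (n + δ)·k; here n + δ = 0.094.
Golden rule sets MPK = n+δ: 0.45·k^(0.45−1) = 0.094, so k_gold = (0.45/0.094)^(1/0.55) ≈ 17.2392.

k_gold ≈ 17.239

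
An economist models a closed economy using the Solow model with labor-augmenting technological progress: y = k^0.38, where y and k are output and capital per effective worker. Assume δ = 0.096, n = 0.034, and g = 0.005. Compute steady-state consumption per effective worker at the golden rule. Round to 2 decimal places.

c_gold ≈ 1.17

n + g + δ = 0.034 + 0.005 + 0.096 = 0.135.
Maximizing c = f(k) − (n+g+δ)·k gives f'(k) = n+g+δ, i.e. 0.38·k^(0.38−1) = 0.135, so k_gold = (0.38/0.135)^(1/0.62) ≈ 5.3079.
y_gold = 5.3079^0.38 ≈ 1.8857.
c_gold = y_gold − (n+g+δ)·k_gold = 1.8857 − 0.135·5.3079 ≈ 1.1691.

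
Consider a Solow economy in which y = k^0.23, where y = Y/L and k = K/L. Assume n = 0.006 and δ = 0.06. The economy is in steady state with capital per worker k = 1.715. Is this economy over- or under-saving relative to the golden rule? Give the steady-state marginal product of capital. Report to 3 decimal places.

The effective depreciation rate is n + δ = 0.006 + 0.06 = 0.066.
MPK = 0.23·k^(0.23−1) = 0.23·1.715^(-0.77) ≈ 0.1518.
MPK > 0.066, so the economy is dynamically efficient (under-saving).

under-saving; MPK ≈ 0.152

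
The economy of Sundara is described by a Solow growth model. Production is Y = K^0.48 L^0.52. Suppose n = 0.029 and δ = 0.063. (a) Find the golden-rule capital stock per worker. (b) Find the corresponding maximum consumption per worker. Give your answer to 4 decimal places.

(a) k_gold ≈ 23.9728; (b) c_gold ≈ 2.3893

Break-even investment rate: n + δ = 0.029 + 0.063 = 0.092.
Golden rule sets MPK = n+δ: 0.48·k^(0.48−1) = 0.092, so k_gold = (0.48/0.092)^(1/0.52) ≈ 23.9728.
y_gold = 23.9728^0.48 ≈ 4.5948; c_gold = y_gold − 0.092·k_gold ≈ 2.3893.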